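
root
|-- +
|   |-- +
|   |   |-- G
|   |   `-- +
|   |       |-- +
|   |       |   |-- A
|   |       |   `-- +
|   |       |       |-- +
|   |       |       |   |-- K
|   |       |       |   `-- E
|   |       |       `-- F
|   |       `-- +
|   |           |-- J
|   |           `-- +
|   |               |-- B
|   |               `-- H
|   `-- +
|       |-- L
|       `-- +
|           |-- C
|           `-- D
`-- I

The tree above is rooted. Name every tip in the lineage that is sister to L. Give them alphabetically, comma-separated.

C, D

L attaches to the tree at the node subtending (L,(C,D)).
The other lineage descending from that same node — the sister group — is (C,D); its 2 tips in alphabetical order are the answer.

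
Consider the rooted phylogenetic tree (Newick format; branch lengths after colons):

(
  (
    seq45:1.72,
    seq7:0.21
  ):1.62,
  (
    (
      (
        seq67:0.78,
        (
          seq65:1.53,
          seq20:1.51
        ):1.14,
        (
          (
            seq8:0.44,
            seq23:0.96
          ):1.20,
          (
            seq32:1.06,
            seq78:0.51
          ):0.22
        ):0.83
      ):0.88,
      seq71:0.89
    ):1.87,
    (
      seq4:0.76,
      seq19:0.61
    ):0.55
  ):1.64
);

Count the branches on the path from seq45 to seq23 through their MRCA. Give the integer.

8

The MRCA of seq45 and seq23 is the root of the tree.
From seq45 up to that node: 2 branches. From seq23 up to the same node: 6 branches. Total: 2 + 6 = 8.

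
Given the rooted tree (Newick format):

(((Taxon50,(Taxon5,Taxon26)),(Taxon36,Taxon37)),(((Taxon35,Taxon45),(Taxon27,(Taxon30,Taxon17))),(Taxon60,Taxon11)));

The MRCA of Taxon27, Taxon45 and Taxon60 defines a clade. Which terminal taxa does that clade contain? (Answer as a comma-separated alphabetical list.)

Taxon11, Taxon17, Taxon27, Taxon30, Taxon35, Taxon45, Taxon60

Tracing Taxon27: it sits inside (Taxon27,(Taxon30,Taxon17)).
Tracing Taxon45: it sits inside (Taxon35,Taxon45).
Tracing Taxon60: it sits inside (Taxon60,Taxon11).
The smallest clade enclosing all 3 is (((Taxon35,Taxon45),(Taxon27,(Taxon30,Taxon17))),(Taxon60,Taxon11)); the answer is its 7 terminal taxa in alphabetical order.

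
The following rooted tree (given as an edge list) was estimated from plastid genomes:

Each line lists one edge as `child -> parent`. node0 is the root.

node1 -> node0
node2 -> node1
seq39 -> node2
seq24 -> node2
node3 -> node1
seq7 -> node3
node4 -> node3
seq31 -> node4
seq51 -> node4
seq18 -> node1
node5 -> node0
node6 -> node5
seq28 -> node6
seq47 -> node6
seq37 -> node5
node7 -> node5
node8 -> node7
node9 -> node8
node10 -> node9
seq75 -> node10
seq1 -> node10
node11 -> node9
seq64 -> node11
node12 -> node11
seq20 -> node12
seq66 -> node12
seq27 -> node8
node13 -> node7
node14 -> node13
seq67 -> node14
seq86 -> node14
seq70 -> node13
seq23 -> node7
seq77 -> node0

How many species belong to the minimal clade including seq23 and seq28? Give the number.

The MRCA of seq23 and seq28 is the node subtending ((seq28,seq47),seq37,((((seq75,seq1),(seq64,(seq20,seq66))),seq27),((seq67,seq86),seq70),seq23)).
That clade contains 13 terminal taxa: seq1, seq20, seq23, seq27, seq28, seq37, seq47, seq64, seq66, seq67, seq70, seq75, seq86.

13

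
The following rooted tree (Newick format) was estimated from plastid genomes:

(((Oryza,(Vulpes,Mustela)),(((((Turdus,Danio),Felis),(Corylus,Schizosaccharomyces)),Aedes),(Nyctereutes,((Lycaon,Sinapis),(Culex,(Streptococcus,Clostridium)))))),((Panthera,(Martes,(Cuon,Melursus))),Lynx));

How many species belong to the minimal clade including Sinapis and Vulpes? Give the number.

The MRCA of Sinapis and Vulpes is the node subtending ((Oryza,(Vulpes,Mustela)),(((((Turdus,Danio),Felis),(Corylus,Schizosaccharomyces)),Aedes),(Nyctereutes,((Lycaon,Sinapis),(Culex,(Streptococcus,Clostridium)))))).
That clade contains 15 terminal taxa: Aedes, Clostridium, Corylus, Culex, Danio, Felis, Lycaon, Mustela, Nyctereutes, Oryza, Schizosaccharomyces, Sinapis, Streptococcus, Turdus, Vulpes.

15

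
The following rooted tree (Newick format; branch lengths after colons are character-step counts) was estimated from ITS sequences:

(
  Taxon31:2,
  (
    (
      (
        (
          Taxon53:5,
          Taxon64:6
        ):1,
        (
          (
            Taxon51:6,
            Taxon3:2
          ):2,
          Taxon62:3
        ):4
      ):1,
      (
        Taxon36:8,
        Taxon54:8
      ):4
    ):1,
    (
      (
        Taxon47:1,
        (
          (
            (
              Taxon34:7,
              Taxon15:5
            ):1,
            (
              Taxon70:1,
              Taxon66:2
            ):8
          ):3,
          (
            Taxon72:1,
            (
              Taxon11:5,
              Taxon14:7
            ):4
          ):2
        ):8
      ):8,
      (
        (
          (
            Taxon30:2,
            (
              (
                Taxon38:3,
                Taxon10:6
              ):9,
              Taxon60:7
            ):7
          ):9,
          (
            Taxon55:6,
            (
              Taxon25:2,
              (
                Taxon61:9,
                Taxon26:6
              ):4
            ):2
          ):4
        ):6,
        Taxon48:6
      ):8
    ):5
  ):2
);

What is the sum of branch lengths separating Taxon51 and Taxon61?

52

The path runs Taxon51 → … → MRCA → … → Taxon61; the MRCA is the node subtending ((((Taxon53,Taxon64),((Taxon51,Taxon3),Taxon62)),(Taxon36,Taxon54)),((Taxon47,(((Taxon34,Taxon15),(Taxon70,Taxon66)),(Taxon72,(Taxon11,Taxon14)))),(((Taxon30,((Taxon38,Taxon10),Taxon60)),(Taxon55,(Taxon25,(Taxon61,Taxon26)))),Taxon48))).
Branch lengths along that path: 6 + 2 + 4 + 1 + 1 + 5 + 8 + 6 + 4 + 2 + 4 + 9 = 52.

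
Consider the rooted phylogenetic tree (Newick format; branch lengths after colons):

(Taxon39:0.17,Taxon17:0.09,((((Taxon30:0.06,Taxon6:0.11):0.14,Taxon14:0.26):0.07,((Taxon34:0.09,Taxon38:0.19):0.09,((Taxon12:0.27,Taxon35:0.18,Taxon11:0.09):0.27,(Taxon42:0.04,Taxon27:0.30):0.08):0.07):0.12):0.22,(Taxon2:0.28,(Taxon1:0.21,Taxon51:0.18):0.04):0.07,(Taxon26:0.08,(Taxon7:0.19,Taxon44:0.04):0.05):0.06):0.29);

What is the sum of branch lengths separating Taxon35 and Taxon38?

The path runs Taxon35 → … → MRCA → … → Taxon38; the MRCA is the node subtending ((Taxon34,Taxon38),((Taxon12,Taxon35,Taxon11),(Taxon42,Taxon27))).
Branch lengths along that path: 0.18 + 0.27 + 0.07 + 0.09 + 0.19 = 0.80.

0.80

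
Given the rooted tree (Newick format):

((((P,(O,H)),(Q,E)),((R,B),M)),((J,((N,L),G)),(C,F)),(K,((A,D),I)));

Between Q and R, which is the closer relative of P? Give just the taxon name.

Q

The MRCA of P and Q subtends ((P,(O,H)),(Q,E)) (5 taxa).
The MRCA of P and R subtends (((P,(O,H)),(Q,E)),((R,B),M)) (8 taxa).
The first is nested inside the second, so P shares a more recent common ancestor with Q.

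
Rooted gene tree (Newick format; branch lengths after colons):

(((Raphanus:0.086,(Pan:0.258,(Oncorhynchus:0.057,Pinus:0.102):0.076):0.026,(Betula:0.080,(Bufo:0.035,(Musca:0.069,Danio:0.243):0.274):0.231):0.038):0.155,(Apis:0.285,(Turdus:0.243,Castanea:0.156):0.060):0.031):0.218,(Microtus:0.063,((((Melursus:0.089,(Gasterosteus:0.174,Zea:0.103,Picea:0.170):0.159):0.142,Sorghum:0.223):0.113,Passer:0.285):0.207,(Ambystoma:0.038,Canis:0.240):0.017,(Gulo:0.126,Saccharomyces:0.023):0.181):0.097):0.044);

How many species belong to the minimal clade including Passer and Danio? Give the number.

The MRCA of Passer and Danio is the root, so the clade is the entire tree.
That clade contains 22 terminal taxa: Ambystoma, Apis, Betula, Bufo, Canis, Castanea, Danio, Gasterosteus, Gulo, Melursus, Microtus, Musca, Oncorhynchus, Pan, Passer, Picea, Pinus, Raphanus, Saccharomyces, Sorghum, Turdus, Zea.

22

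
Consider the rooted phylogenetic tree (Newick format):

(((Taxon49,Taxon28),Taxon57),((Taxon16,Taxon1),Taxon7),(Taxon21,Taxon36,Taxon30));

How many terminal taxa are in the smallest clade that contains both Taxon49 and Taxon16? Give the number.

9

The MRCA of Taxon49 and Taxon16 is the root, so the clade is the entire tree.
That clade contains 9 terminal taxa: Taxon1, Taxon16, Taxon21, Taxon28, Taxon30, Taxon36, Taxon49, Taxon57, Taxon7.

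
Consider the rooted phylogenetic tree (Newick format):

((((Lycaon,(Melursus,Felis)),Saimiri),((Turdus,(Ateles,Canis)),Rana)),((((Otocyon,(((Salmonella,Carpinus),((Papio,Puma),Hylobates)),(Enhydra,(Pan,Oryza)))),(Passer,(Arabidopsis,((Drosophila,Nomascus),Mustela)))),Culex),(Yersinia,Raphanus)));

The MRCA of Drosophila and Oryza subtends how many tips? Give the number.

14

The MRCA of Drosophila and Oryza is the node subtending ((Otocyon,(((Salmonella,Carpinus),((Papio,Puma),Hylobates)),(Enhydra,(Pan,Oryza)))),(Passer,(Arabidopsis,((Drosophila,Nomascus),Mustela)))).
That clade contains 14 terminal taxa: Arabidopsis, Carpinus, Drosophila, Enhydra, Hylobates, Mustela, Nomascus, Oryza, Otocyon, Pan, Papio, Passer, Puma, Salmonella.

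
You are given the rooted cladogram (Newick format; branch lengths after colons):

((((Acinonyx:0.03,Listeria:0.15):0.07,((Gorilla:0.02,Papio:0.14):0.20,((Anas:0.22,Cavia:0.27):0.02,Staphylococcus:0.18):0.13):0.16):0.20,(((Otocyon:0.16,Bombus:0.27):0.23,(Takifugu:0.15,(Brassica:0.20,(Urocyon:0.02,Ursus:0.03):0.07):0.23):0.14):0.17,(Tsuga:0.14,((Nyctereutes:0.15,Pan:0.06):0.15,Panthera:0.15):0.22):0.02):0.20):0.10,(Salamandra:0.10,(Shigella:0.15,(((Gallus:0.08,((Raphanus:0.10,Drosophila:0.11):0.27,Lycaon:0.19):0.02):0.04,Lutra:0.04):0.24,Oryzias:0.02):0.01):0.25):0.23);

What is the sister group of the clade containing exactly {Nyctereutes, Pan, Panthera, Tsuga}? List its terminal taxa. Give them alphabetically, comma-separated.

The clade containing exactly {Nyctereutes, Pan, Panthera, Tsuga} attaches to the tree at the node subtending (((Otocyon,Bombus),(Takifugu,(Brassica,(Urocyon,Ursus)))),(Tsuga,((Nyctereutes,Pan),Panthera))).
The other lineage descending from that same node — the sister group — is ((Otocyon,Bombus),(Takifugu,(Brassica,(Urocyon,Ursus)))); its 6 tips in alphabetical order are the answer.

Bombus, Brassica, Otocyon, Takifugu, Urocyon, Ursus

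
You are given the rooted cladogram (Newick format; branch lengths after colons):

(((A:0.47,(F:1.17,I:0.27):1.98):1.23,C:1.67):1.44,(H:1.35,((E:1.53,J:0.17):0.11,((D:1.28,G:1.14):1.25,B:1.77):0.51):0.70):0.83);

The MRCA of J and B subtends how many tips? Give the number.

5

The MRCA of J and B is the node subtending ((E,J),((D,G),B)).
That clade contains 5 terminal taxa: B, D, E, G, J.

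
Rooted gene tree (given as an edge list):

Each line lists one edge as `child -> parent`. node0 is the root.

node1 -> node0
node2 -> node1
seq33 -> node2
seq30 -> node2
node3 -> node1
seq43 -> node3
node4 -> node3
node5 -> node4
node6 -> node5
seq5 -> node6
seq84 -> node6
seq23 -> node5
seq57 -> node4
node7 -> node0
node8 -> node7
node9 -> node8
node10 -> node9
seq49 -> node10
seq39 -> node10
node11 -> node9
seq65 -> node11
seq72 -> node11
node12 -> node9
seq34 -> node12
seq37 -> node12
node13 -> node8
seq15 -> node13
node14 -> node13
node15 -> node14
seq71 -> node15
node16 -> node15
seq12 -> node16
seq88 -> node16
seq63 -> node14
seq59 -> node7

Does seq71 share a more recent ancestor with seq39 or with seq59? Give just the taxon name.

seq39

The MRCA of seq71 and seq39 subtends (((seq49,seq39),(seq65,seq72),(seq34,seq37)),(seq15,((seq71,(seq12,seq88)),seq63))) (11 taxa).
The MRCA of seq71 and seq59 subtends ((((seq49,seq39),(seq65,seq72),(seq34,seq37)),(seq15,((seq71,(seq12,seq88)),seq63))),seq59) (12 taxa).
The first is nested inside the second, so seq71 shares a more recent common ancestor with seq39.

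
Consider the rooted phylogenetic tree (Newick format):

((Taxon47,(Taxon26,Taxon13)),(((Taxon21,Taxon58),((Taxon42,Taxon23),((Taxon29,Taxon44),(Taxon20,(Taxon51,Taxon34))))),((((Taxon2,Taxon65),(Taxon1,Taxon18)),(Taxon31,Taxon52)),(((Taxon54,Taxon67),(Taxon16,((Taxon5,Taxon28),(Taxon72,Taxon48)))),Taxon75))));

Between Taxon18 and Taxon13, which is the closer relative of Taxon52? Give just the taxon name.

Taxon18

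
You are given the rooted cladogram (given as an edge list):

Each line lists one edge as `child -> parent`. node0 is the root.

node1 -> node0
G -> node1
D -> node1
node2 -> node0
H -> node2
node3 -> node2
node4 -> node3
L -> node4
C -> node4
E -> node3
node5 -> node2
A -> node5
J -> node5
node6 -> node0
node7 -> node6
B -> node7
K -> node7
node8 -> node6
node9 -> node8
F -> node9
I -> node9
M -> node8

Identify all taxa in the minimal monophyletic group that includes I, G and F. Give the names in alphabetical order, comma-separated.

Tracing I: it sits inside (F,I).
Tracing G: it sits inside (G,D).
Tracing F: it sits inside (F,I).
The smallest clade enclosing all 3 is the whole tree (their MRCA is the root), so the answer is all 13 tips in alphabetical order.

A, B, C, D, E, F, G, H, I, J, K, L, M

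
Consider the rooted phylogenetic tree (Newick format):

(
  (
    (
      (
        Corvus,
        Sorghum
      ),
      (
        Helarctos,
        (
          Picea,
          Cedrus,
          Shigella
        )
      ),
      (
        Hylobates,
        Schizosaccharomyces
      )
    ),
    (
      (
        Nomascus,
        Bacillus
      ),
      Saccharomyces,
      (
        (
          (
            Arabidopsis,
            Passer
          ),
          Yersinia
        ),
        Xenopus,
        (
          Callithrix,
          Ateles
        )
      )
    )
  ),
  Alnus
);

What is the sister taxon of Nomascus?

Nomascus attaches to the tree at the node subtending (Nomascus,Bacillus).
The other lineage descending from that same node — the sister group — is the single tip Bacillus.

Bacillus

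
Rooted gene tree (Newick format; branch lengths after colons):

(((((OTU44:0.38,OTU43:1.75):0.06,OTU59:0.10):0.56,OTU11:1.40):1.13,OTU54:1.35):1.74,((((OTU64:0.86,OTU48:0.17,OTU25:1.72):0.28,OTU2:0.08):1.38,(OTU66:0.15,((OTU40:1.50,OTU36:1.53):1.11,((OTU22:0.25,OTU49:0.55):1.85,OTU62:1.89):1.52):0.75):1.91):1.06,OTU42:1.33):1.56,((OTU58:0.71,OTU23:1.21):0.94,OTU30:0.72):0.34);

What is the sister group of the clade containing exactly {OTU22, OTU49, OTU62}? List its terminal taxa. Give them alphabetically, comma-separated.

OTU36, OTU40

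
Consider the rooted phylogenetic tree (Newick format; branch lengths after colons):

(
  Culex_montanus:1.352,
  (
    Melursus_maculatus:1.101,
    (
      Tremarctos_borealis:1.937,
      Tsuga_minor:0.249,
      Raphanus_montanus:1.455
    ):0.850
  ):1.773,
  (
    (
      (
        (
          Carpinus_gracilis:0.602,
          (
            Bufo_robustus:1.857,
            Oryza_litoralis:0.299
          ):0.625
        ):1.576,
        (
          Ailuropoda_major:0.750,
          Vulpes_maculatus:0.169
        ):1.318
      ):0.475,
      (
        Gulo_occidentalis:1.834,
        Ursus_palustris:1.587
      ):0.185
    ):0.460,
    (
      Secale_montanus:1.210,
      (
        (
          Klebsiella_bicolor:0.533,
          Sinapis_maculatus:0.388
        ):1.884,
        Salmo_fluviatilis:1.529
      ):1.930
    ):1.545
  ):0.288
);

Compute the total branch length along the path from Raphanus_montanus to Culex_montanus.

5.430

The path runs Raphanus_montanus → … → MRCA → … → Culex_montanus; the MRCA is the root of the tree.
Branch lengths along that path: 1.455 + 0.850 + 1.773 + 1.352 = 5.430.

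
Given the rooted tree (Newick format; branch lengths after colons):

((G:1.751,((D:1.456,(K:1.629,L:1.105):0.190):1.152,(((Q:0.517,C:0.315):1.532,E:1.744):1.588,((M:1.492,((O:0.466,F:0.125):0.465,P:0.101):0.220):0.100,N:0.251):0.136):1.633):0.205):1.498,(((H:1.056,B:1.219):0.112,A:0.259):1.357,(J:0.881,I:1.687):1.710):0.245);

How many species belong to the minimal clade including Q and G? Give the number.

12

The MRCA of Q and G is the node subtending (G,((D,(K,L)),(((Q,C),E),((M,((O,F),P)),N)))).
That clade contains 12 terminal taxa: C, D, E, F, G, K, L, M, N, O, P, Q.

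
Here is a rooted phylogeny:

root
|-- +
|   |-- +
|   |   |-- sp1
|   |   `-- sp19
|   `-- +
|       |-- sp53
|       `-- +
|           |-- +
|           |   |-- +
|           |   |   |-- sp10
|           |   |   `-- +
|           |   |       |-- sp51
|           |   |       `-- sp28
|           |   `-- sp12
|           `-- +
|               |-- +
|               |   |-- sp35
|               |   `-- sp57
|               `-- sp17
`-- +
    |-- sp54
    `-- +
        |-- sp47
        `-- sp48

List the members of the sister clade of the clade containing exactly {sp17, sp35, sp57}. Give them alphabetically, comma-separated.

sp10, sp12, sp28, sp51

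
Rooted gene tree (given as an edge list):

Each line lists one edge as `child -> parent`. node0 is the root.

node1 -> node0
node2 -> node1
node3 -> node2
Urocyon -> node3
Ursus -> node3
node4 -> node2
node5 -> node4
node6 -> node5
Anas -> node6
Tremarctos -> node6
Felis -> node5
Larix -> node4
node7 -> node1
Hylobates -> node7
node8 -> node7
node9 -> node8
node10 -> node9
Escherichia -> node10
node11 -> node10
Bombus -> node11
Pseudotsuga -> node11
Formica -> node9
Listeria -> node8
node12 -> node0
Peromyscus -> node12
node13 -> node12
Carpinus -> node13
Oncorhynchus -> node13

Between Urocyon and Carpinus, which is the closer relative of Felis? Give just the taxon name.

Urocyon

The MRCA of Felis and Urocyon subtends ((Urocyon,Ursus),(((Anas,Tremarctos),Felis),Larix)) (6 taxa).
The MRCA of Felis and Carpinus is the root, subtending the entire tree (15 taxa).
The first is nested inside the second, so Felis shares a more recent common ancestor with Urocyon.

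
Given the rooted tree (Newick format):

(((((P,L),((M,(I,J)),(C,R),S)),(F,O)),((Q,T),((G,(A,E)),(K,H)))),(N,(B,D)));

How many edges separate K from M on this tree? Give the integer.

9

The MRCA of K and M is the node subtending ((((P,L),((M,(I,J)),(C,R),S)),(F,O)),((Q,T),((G,(A,E)),(K,H)))).
From K up to that node: 4 branches. From M up to the same node: 5 branches. Total: 4 + 5 = 9.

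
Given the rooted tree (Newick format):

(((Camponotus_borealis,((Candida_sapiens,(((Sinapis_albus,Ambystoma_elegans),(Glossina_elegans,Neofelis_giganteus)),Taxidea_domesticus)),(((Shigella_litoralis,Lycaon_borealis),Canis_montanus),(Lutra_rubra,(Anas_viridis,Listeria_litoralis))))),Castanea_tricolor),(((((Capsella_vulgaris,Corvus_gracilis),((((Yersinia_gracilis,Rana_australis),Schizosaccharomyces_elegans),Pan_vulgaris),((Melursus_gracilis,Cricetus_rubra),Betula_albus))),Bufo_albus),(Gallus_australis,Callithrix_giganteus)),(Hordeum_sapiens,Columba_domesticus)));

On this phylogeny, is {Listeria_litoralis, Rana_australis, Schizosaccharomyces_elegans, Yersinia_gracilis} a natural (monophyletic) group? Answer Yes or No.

The MRCA of the listed taxa is the root, so the smallest clade containing them is the whole tree.
That clade also contains Ambystoma_elegans, Anas_viridis, Betula_albus, Bufo_albus, Callithrix_giganteus, Camponotus_borealis, Candida_sapiens, Canis_montanus, Capsella_vulgaris, Castanea_tricolor, Columba_domesticus, Corvus_gracilis, Cricetus_rubra, Gallus_australis, Glossina_elegans, Hordeum_sapiens, Lutra_rubra, Lycaon_borealis, Melursus_gracilis, Neofelis_giganteus, Pan_vulgaris, Shigella_litoralis, Sinapis_albus, Taxidea_domesticus, which are not in the proposed group, so the group is not monophyletic.

No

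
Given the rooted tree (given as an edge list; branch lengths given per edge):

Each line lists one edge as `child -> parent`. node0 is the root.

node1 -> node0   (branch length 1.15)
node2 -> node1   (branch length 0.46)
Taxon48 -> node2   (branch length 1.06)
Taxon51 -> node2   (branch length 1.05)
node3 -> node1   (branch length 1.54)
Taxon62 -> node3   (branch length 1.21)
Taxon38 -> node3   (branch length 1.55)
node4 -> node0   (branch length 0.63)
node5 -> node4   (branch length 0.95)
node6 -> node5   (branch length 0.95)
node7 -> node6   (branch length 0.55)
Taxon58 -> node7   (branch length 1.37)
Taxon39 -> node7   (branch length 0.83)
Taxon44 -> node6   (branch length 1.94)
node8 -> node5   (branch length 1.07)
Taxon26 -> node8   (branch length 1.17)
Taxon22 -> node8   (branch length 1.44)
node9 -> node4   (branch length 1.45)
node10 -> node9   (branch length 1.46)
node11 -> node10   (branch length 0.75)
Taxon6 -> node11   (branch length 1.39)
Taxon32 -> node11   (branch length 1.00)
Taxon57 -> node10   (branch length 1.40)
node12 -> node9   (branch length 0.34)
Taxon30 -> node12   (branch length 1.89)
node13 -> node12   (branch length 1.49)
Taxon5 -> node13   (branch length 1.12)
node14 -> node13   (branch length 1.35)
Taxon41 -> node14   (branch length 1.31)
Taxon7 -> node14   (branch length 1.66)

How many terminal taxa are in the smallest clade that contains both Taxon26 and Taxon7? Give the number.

The MRCA of Taxon26 and Taxon7 is the node subtending ((((Taxon58,Taxon39),Taxon44),(Taxon26,Taxon22)),(((Taxon6,Taxon32),Taxon57),(Taxon30,(Taxon5,(Taxon41,Taxon7))))).
That clade contains 12 terminal taxa: Taxon22, Taxon26, Taxon30, Taxon32, Taxon39, Taxon41, Taxon44, Taxon5, Taxon57, Taxon58, Taxon6, Taxon7.

12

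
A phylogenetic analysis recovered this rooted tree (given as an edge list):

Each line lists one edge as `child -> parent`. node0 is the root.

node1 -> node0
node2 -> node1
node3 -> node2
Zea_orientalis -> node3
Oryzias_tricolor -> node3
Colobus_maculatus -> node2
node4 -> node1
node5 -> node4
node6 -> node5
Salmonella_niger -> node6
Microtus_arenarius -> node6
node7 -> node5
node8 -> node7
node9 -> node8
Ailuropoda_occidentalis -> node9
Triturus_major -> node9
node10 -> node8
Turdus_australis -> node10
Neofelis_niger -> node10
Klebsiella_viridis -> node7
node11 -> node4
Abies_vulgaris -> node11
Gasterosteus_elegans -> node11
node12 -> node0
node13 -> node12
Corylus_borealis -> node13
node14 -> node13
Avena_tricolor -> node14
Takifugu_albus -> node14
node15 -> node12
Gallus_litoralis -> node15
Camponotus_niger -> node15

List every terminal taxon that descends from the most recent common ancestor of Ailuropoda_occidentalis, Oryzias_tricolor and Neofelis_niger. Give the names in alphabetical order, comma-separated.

Tracing Ailuropoda_occidentalis: it sits inside (Ailuropoda_occidentalis,Triturus_major).
Tracing Oryzias_tricolor: it sits inside (Zea_orientalis,Oryzias_tricolor).
Tracing Neofelis_niger: it sits inside (Turdus_australis,Neofelis_niger).
The smallest clade enclosing all 3 is (((Zea_orientalis,Oryzias_tricolor),Colobus_maculatus),(((Salmonella_niger,Microtus_arenarius),(((Ailuropoda_occidentalis,Triturus_major),(Turdus_australis,Neofelis_niger)),Klebsiella_viridis)),(Abies_vulgaris,Gasterosteus_elegans))); the answer is its 12 terminal taxa in alphabetical order.

Abies_vulgaris, Ailuropoda_occidentalis, Colobus_maculatus, Gasterosteus_elegans, Klebsiella_viridis, Microtus_arenarius, Neofelis_niger, Oryzias_tricolor, Salmonella_niger, Triturus_major, Turdus_australis, Zea_orientalis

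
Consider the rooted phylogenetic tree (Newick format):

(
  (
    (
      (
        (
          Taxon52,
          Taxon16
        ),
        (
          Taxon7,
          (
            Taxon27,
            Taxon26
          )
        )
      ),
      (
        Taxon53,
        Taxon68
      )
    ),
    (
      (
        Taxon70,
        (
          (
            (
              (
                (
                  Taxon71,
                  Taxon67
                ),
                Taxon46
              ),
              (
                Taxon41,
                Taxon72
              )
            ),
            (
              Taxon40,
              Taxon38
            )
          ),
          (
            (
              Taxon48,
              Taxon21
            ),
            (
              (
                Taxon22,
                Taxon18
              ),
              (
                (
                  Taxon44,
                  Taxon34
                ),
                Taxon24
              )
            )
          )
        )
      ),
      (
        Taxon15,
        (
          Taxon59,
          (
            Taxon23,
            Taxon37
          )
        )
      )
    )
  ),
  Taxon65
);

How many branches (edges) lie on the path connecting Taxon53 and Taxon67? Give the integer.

The MRCA of Taxon53 and Taxon67 is the node subtending ((((Taxon52,Taxon16),(Taxon7,(Taxon27,Taxon26))),(Taxon53,Taxon68)),((Taxon70,(((((Taxon71,Taxon67),Taxon46),(Taxon41,Taxon72)),(Taxon40,Taxon38)),((Taxon48,Taxon21),((Taxon22,Taxon18),((Taxon44,Taxon34),Taxon24))))),(Taxon15,(Taxon59,(Taxon23,Taxon37))))).
From Taxon53 up to that node: 3 branches. From Taxon67 up to the same node: 8 branches. Total: 3 + 8 = 11.

11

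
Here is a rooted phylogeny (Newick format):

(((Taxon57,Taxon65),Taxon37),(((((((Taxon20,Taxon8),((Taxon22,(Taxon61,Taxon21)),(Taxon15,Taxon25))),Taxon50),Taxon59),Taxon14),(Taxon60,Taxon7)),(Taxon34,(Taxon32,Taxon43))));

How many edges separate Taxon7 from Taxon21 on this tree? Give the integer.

10

The MRCA of Taxon7 and Taxon21 is the node subtending ((((((Taxon20,Taxon8),((Taxon22,(Taxon61,Taxon21)),(Taxon15,Taxon25))),Taxon50),Taxon59),Taxon14),(Taxon60,Taxon7)).
From Taxon7 up to that node: 2 branches. From Taxon21 up to the same node: 8 branches. Total: 2 + 8 = 10.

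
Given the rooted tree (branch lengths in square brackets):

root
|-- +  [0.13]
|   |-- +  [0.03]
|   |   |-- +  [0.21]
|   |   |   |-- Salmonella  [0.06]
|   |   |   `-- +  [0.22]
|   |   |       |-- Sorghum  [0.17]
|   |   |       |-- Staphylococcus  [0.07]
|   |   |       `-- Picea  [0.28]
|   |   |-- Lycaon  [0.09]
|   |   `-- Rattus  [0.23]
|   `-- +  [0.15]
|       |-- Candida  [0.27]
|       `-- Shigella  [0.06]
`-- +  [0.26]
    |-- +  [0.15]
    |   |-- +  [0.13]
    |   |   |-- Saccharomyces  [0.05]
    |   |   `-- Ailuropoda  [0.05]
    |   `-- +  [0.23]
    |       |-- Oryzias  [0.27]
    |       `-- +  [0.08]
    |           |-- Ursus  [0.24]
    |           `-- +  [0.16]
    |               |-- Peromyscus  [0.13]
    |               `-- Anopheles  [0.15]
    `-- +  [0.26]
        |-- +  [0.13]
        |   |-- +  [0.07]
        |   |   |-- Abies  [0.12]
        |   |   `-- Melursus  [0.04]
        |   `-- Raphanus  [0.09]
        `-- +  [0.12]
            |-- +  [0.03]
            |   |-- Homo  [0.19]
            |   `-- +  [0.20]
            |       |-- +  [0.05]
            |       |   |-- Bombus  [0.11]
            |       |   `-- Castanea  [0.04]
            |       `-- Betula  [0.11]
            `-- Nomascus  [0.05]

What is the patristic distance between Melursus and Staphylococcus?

1.42

The path runs Melursus → … → MRCA → … → Staphylococcus; the MRCA is the root of the tree.
Branch lengths along that path: 0.04 + 0.07 + 0.13 + 0.26 + 0.26 + 0.13 + 0.03 + 0.21 + 0.22 + 0.07 = 1.42.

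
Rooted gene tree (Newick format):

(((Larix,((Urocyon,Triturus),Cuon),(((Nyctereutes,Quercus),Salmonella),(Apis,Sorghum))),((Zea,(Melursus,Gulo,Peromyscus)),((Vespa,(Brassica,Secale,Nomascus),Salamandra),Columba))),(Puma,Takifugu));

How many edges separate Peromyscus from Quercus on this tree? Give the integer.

The MRCA of Peromyscus and Quercus is the node subtending ((Larix,((Urocyon,Triturus),Cuon),(((Nyctereutes,Quercus),Salmonella),(Apis,Sorghum))),((Zea,(Melursus,Gulo,Peromyscus)),((Vespa,(Brassica,Secale,Nomascus),Salamandra),Columba))).
From Peromyscus up to that node: 4 branches. From Quercus up to the same node: 5 branches. Total: 4 + 5 = 9.

9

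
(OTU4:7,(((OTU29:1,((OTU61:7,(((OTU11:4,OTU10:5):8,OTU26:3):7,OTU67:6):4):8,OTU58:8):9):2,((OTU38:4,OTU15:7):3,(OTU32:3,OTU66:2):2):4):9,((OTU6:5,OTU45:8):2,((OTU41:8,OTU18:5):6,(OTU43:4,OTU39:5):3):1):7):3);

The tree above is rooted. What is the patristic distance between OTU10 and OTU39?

68

The path runs OTU10 → … → MRCA → … → OTU39; the MRCA is the node subtending (((OTU29,((OTU61,(((OTU11,OTU10),OTU26),OTU67)),OTU58)),((OTU38,OTU15),(OTU32,OTU66))),((OTU6,OTU45),((OTU41,OTU18),(OTU43,OTU39)))).
Branch lengths along that path: 5 + 8 + 7 + 4 + 8 + 9 + 2 + 9 + 7 + 1 + 3 + 5 = 68.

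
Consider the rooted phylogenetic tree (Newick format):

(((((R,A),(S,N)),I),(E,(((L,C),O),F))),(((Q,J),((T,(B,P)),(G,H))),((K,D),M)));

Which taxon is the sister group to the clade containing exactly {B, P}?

T

The clade containing exactly {B, P} attaches to the tree at the node subtending (T,(B,P)).
The other lineage descending from that same node — the sister group — is the single tip T.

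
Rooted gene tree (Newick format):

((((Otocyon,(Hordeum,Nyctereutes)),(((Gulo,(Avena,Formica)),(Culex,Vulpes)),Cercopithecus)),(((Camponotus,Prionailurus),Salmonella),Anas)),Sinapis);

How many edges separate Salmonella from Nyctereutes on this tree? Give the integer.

7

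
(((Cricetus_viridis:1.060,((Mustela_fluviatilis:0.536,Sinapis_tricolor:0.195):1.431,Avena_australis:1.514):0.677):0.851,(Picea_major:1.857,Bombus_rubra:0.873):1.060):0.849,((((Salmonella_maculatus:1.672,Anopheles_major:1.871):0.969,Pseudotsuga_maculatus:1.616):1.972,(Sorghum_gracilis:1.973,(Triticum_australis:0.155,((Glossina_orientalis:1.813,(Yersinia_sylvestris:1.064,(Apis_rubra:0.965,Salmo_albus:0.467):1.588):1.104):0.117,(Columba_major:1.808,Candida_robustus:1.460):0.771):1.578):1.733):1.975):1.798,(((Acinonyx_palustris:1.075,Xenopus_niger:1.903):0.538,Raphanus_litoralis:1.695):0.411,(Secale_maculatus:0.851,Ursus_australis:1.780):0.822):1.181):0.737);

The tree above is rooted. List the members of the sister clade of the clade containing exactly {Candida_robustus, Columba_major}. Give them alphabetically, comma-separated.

Apis_rubra, Glossina_orientalis, Salmo_albus, Yersinia_sylvestris

The clade containing exactly {Candida_robustus, Columba_major} attaches to the tree at the node subtending ((Glossina_orientalis,(Yersinia_sylvestris,(Apis_rubra,Salmo_albus))),(Columba_major,Candida_robustus)).
The other lineage descending from that same node — the sister group — is (Glossina_orientalis,(Yersinia_sylvestris,(Apis_rubra,Salmo_albus))); its 4 tips in alphabetical order are the answer.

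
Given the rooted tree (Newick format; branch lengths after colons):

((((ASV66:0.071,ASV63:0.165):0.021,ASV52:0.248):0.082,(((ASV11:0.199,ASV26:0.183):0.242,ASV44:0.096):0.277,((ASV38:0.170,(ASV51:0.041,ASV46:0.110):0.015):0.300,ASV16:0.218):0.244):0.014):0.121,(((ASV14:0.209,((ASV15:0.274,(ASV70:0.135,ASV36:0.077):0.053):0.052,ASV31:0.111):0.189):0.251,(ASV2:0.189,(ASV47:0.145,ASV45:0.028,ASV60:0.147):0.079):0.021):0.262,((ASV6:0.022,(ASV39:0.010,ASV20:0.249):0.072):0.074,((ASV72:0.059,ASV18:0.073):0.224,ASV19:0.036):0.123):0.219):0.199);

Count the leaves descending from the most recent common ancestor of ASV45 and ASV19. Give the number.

The MRCA of ASV45 and ASV19 is the node subtending (((ASV14,((ASV15,(ASV70,ASV36)),ASV31)),(ASV2,(ASV47,ASV45,ASV60))),((ASV6,(ASV39,ASV20)),((ASV72,ASV18),ASV19))).
That clade contains 15 terminal taxa: ASV14, ASV15, ASV18, ASV19, ASV2, ASV20, ASV31, ASV36, ASV39, ASV45, ASV47, ASV6, ASV60, ASV70, ASV72.

15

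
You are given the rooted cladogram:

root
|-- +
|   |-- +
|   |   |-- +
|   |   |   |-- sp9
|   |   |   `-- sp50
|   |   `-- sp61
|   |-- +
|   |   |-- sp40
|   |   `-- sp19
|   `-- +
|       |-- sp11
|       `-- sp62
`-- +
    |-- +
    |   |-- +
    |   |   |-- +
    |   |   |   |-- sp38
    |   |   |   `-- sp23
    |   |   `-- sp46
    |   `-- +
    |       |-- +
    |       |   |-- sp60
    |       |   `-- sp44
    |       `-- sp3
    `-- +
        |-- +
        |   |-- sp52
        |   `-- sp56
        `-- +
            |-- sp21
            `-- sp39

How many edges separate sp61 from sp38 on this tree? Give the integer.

8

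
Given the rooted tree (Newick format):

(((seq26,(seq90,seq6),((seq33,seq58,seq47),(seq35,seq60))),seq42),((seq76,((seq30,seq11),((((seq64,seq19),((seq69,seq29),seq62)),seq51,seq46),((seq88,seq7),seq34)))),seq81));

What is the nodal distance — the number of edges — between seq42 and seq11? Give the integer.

7

The MRCA of seq42 and seq11 is the root of the tree.
From seq42 up to that node: 2 branches. From seq11 up to the same node: 5 branches. Total: 2 + 5 = 7.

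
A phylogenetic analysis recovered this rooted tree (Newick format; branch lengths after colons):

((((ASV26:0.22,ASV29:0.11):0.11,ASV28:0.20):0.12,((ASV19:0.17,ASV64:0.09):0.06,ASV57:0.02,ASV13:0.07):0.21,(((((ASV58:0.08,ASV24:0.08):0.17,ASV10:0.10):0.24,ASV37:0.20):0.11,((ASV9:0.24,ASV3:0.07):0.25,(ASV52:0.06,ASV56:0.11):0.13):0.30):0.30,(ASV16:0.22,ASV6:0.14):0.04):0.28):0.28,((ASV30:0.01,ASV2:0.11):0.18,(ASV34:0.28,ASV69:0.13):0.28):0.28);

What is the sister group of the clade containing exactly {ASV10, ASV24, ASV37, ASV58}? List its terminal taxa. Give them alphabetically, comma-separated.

ASV3, ASV52, ASV56, ASV9

The clade containing exactly {ASV10, ASV24, ASV37, ASV58} attaches to the tree at the node subtending ((((ASV58,ASV24),ASV10),ASV37),((ASV9,ASV3),(ASV52,ASV56))).
The other lineage descending from that same node — the sister group — is ((ASV9,ASV3),(ASV52,ASV56)); its 4 tips in alphabetical order are the answer.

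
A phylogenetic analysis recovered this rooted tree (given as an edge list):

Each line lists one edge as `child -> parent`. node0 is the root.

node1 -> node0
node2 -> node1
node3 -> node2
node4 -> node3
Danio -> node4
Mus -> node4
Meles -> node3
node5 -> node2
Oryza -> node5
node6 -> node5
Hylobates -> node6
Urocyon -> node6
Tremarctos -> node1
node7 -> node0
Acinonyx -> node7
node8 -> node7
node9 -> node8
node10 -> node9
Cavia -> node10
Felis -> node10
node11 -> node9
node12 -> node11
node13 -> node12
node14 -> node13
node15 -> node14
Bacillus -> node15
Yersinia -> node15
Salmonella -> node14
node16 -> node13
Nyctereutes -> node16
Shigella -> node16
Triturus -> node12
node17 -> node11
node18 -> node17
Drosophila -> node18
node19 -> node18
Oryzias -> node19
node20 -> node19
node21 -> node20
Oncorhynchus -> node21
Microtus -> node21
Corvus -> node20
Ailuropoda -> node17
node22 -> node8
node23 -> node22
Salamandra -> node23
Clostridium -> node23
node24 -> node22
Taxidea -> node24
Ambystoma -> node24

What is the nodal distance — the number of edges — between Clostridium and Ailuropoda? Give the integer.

7

The MRCA of Clostridium and Ailuropoda is the node subtending (((Cavia,Felis),(((((Bacillus,Yersinia),Salmonella),(Nyctereutes,Shigella)),Triturus),((Drosophila,(Oryzias,((Oncorhynchus,Microtus),Corvus))),Ailuropoda))),((Salamandra,Clostridium),(Taxidea,Ambystoma))).
From Clostridium up to that node: 3 branches. From Ailuropoda up to the same node: 4 branches. Total: 3 + 4 = 7.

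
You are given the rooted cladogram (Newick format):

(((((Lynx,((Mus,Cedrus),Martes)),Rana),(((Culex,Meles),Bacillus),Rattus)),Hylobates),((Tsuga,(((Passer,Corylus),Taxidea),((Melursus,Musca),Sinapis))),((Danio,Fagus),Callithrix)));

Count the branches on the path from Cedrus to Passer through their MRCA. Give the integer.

The MRCA of Cedrus and Passer is the root of the tree.
From Cedrus up to that node: 7 branches. From Passer up to the same node: 6 branches. Total: 7 + 6 = 13.

13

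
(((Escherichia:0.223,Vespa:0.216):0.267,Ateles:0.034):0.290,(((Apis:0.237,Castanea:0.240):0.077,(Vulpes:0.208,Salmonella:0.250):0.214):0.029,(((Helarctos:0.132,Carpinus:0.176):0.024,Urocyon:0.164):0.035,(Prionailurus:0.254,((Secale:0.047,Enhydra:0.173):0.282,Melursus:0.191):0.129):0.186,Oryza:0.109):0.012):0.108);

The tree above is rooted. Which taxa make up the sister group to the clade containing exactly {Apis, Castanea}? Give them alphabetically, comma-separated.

The clade containing exactly {Apis, Castanea} attaches to the tree at the node subtending ((Apis,Castanea),(Vulpes,Salmonella)).
The other lineage descending from that same node — the sister group — is (Vulpes,Salmonella); its 2 tips in alphabetical order are the answer.

Salmonella, Vulpes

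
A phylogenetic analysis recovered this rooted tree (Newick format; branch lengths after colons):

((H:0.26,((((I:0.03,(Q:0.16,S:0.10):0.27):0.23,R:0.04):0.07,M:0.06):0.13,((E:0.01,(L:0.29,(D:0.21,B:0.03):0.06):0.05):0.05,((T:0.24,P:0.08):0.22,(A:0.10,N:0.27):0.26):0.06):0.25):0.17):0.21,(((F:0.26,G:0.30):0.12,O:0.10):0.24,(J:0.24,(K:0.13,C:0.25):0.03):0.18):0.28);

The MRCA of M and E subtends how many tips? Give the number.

The MRCA of M and E is the node subtending ((((I,(Q,S)),R),M),((E,(L,(D,B))),((T,P),(A,N)))).
That clade contains 13 terminal taxa: A, B, D, E, I, L, M, N, P, Q, R, S, T.

13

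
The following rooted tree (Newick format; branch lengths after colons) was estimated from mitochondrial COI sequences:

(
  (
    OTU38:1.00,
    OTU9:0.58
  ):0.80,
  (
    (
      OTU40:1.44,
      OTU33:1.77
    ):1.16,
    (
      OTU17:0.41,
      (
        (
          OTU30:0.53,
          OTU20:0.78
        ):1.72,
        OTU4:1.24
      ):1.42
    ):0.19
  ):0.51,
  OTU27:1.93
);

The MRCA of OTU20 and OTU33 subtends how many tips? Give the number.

6

The MRCA of OTU20 and OTU33 is the node subtending ((OTU40,OTU33),(OTU17,((OTU30,OTU20),OTU4))).
That clade contains 6 terminal taxa: OTU17, OTU20, OTU30, OTU33, OTU4, OTU40.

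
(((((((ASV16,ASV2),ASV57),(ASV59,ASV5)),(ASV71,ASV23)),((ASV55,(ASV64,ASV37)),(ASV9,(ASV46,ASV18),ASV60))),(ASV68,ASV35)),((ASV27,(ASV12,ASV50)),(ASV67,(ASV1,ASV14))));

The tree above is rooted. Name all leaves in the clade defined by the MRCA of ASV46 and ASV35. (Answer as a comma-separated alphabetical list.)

Tracing ASV46: it sits inside (ASV46,ASV18).
Tracing ASV35: it sits inside (ASV68,ASV35).
The smallest clade enclosing both is ((((((ASV16,ASV2),ASV57),(ASV59,ASV5)),(ASV71,ASV23)),((ASV55,(ASV64,ASV37)),(ASV9,(ASV46,ASV18),ASV60))),(ASV68,ASV35)); the answer is its 16 terminal taxa in alphabetical order.

ASV16, ASV18, ASV2, ASV23, ASV35, ASV37, ASV46, ASV5, ASV55, ASV57, ASV59, ASV60, ASV64, ASV68, ASV71, ASV9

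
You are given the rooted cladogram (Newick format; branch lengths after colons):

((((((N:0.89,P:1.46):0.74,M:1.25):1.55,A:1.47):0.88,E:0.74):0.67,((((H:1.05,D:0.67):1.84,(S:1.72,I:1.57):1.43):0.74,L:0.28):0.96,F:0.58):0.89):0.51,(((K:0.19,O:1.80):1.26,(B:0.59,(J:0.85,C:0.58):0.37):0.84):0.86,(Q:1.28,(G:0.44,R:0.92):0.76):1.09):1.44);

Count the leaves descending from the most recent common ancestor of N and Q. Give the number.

The MRCA of N and Q is the root, so the clade is the entire tree.
That clade contains 19 terminal taxa: A, B, C, D, E, F, G, H, I, J, K, L, M, N, O, P, Q, R, S.

19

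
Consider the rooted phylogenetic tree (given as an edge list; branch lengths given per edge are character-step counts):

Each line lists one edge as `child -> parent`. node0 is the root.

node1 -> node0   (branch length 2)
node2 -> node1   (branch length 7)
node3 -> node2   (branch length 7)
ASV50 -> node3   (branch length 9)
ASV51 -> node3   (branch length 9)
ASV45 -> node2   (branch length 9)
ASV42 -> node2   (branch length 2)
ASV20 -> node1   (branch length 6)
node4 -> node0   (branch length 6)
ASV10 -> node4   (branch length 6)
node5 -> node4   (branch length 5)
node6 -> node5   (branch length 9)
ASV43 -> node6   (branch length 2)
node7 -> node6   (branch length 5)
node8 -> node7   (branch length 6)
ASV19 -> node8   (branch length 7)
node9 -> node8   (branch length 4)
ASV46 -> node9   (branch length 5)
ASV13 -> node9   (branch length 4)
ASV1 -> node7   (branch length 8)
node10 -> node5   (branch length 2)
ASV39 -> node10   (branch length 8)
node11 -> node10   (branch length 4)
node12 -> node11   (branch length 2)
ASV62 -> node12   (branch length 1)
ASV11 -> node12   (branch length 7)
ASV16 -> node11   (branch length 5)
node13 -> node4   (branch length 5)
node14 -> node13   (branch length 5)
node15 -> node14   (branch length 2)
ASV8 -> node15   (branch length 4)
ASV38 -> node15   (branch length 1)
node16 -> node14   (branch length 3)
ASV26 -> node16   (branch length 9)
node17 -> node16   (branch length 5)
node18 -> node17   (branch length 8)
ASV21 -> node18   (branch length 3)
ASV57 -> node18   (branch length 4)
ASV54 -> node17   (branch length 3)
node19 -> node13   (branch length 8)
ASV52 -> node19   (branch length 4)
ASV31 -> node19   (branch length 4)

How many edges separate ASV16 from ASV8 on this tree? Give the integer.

The MRCA of ASV16 and ASV8 is the node subtending (ASV10,((ASV43,((ASV19,(ASV46,ASV13)),ASV1)),(ASV39,((ASV62,ASV11),ASV16))),(((ASV8,ASV38),(ASV26,((ASV21,ASV57),ASV54))),(ASV52,ASV31))).
From ASV16 up to that node: 4 branches. From ASV8 up to the same node: 4 branches. Total: 4 + 4 = 8.

8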